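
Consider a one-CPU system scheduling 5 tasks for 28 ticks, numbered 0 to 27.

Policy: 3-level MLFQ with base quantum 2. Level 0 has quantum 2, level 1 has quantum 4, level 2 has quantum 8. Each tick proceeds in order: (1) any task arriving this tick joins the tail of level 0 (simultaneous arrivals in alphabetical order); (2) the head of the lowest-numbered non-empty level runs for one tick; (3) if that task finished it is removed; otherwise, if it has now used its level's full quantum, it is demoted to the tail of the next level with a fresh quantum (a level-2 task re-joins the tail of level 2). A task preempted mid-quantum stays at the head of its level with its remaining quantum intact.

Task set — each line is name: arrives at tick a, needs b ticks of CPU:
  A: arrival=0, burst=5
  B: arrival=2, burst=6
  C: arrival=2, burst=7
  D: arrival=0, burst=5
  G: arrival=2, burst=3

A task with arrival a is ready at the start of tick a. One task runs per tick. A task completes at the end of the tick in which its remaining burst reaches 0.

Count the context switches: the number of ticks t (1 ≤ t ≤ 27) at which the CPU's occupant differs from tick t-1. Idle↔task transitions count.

t=0: L0/L1/L2 = AD/-/- → run A
t=1: L0/L1/L2 = AD/-/- → run A
t=2: L0/L1/L2 = DBCG/A/- → run D
t=3: L0/L1/L2 = DBCG/A/- → run D
t=4: L0/L1/L2 = BCG/AD/- → run B
t=5: L0/L1/L2 = BCG/AD/- → run B
t=6: L0/L1/L2 = CG/ADB/- → run C
t=7: L0/L1/L2 = CG/ADB/- → run C
t=8: L0/L1/L2 = G/ADBC/- → run G
t=9: L0/L1/L2 = G/ADBC/- → run G
t=10: L0/L1/L2 = -/ADBCG/- → run A
t=11: L0/L1/L2 = -/ADBCG/- → run A
t=12: L0/L1/L2 = -/ADBCG/- → run A
t=13: L0/L1/L2 = -/DBCG/- → run D
t=14: L0/L1/L2 = -/DBCG/- → run D
t=15: L0/L1/L2 = -/DBCG/- → run D
t=16: L0/L1/L2 = -/BCG/- → run B
t=17: L0/L1/L2 = -/BCG/- → run B
t=18: L0/L1/L2 = -/BCG/- → run B
t=19: L0/L1/L2 = -/BCG/- → run B
t=20: L0/L1/L2 = -/CG/- → run C
t=21: L0/L1/L2 = -/CG/- → run C
t=22: L0/L1/L2 = -/CG/- → run C
t=23: L0/L1/L2 = -/CG/- → run C
t=24: L0/L1/L2 = -/G/C → run G
t=25: L0/L1/L2 = -/-/C → run C
t=26: (idle)
t=27: (idle)

context switches = 11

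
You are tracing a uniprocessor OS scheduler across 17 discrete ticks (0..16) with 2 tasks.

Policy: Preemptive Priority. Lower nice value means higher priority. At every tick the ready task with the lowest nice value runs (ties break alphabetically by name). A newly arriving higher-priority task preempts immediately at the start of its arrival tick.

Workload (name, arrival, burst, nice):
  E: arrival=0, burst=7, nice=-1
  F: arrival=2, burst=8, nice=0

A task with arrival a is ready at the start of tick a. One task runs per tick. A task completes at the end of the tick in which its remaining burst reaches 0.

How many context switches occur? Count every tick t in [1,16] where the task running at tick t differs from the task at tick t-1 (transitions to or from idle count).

context switches = 2

t=0: ready={E} → run E
t=1: ready={E} → run E
t=2: ready={E,F} → run E
t=3: ready={E,F} → run E
t=4: ready={E,F} → run E
t=5: ready={E,F} → run E
t=6: ready={E,F} → run E
t=7: ready={F} → run F
t=8: ready={F} → run F
t=9: ready={F} → run F
t=10: ready={F} → run F
t=11: ready={F} → run F
t=12: ready={F} → run F
t=13: ready={F} → run F
t=14: ready={F} → run F
t=15: (idle)
t=16: (idle)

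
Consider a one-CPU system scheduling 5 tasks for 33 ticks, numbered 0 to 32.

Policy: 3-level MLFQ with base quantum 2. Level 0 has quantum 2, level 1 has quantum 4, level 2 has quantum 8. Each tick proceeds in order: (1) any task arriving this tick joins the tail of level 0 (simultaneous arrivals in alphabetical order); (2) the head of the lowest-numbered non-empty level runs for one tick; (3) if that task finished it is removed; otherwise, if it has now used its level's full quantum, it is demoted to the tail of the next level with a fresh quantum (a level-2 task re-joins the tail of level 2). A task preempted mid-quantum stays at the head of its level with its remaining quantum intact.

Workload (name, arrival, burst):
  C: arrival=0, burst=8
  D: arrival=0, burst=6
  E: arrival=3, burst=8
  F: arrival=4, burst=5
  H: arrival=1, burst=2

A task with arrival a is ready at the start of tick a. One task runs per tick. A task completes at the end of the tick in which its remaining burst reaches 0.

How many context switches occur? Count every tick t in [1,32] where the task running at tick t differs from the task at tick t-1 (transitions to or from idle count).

t=0: L0/L1/L2 = CD/-/- → run C
t=1: L0/L1/L2 = CDH/-/- → run C
t=2: L0/L1/L2 = DH/C/- → run D
t=3: L0/L1/L2 = DHE/C/- → run D
t=4: L0/L1/L2 = HEF/CD/- → run H
t=5: L0/L1/L2 = HEF/CD/- → run H
t=6: L0/L1/L2 = EF/CD/- → run E
t=7: L0/L1/L2 = EF/CD/- → run E
t=8: L0/L1/L2 = F/CDE/- → run F
t=9: L0/L1/L2 = F/CDE/- → run F
t=10: L0/L1/L2 = -/CDEF/- → run C
t=11: L0/L1/L2 = -/CDEF/- → run C
t=12: L0/L1/L2 = -/CDEF/- → run C
t=13: L0/L1/L2 = -/CDEF/- → run C
t=14: L0/L1/L2 = -/DEF/C → run D
t=15: L0/L1/L2 = -/DEF/C → run D
t=16: L0/L1/L2 = -/DEF/C → run D
t=17: L0/L1/L2 = -/DEF/C → run D
t=18: L0/L1/L2 = -/EF/C → run E
t=19: L0/L1/L2 = -/EF/C → run E
t=20: L0/L1/L2 = -/EF/C → run E
t=21: L0/L1/L2 = -/EF/C → run E
t=22: L0/L1/L2 = -/F/CE → run F
t=23: L0/L1/L2 = -/F/CE → run F
t=24: L0/L1/L2 = -/F/CE → run F
t=25: L0/L1/L2 = -/-/CE → run C
t=26: L0/L1/L2 = -/-/CE → run C
t=27: L0/L1/L2 = -/-/E → run E
t=28: L0/L1/L2 = -/-/E → run E
t=29: (idle)
t=30: (idle)
t=31: (idle)
t=32: (idle)

context switches = 11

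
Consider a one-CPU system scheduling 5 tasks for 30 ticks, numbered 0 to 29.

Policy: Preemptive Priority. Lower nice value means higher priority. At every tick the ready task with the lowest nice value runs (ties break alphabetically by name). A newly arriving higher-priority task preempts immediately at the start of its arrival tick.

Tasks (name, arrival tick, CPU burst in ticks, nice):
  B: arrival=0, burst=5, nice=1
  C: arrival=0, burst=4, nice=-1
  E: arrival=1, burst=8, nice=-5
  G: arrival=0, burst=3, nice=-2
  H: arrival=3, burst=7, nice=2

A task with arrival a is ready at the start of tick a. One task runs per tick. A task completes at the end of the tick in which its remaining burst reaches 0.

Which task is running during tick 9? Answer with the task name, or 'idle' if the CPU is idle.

t=0: ready={B,C,G} → run G
t=1: ready={B,C,E,G} → run E
t=2: ready={B,C,E,G} → run E
t=3: ready={B,C,E,G,H} → run E
t=4: ready={B,C,E,G,H} → run E
t=5: ready={B,C,E,G,H} → run E
t=6: ready={B,C,E,G,H} → run E
t=7: ready={B,C,E,G,H} → run E
t=8: ready={B,C,E,G,H} → run E
t=9: ready={B,C,G,H} → run G
t=10: ready={B,C,G,H} → run G
t=11: ready={B,C,H} → run C
t=12: ready={B,C,H} → run C
t=13: ready={B,C,H} → run C
t=14: ready={B,C,H} → run C
t=15: ready={B,H} → run B
t=16: ready={B,H} → run B
t=17: ready={B,H} → run B
t=18: ready={B,H} → run B
t=19: ready={B,H} → run B
t=20: ready={H} → run H
t=21: ready={H} → run H
t=22: ready={H} → run H
t=23: ready={H} → run H
t=24: ready={H} → run H
t=25: ready={H} → run H
t=26: ready={H} → run H
t=27: (idle)
t=28: (idle)
t=29: (idle)

running at tick 9 = G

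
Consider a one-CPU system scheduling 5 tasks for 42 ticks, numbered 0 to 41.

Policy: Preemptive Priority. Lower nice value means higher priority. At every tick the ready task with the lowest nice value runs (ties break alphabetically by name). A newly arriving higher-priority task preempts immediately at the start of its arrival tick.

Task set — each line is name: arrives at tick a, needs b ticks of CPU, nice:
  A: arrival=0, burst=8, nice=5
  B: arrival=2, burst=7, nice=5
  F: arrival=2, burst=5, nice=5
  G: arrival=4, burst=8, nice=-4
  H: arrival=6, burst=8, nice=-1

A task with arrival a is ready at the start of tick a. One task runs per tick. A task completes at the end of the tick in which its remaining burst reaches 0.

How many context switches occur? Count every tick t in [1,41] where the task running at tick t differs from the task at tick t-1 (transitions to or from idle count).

t=0: ready={A} → run A
t=1: ready={A} → run A
t=2: ready={A,B,F} → run A
t=3: ready={A,B,F} → run A
t=4: ready={A,B,F,G} → run G
t=5: ready={A,B,F,G} → run G
t=6: ready={A,B,F,G,H} → run G
t=7: ready={A,B,F,G,H} → run G
t=8: ready={A,B,F,G,H} → run G
t=9: ready={A,B,F,G,H} → run G
t=10: ready={A,B,F,G,H} → run G
t=11: ready={A,B,F,G,H} → run G
t=12: ready={A,B,F,H} → run H
t=13: ready={A,B,F,H} → run H
t=14: ready={A,B,F,H} → run H
t=15: ready={A,B,F,H} → run H
t=16: ready={A,B,F,H} → run H
t=17: ready={A,B,F,H} → run H
t=18: ready={A,B,F,H} → run H
t=19: ready={A,B,F,H} → run H
t=20: ready={A,B,F} → run A
t=21: ready={A,B,F} → run A
t=22: ready={A,B,F} → run A
t=23: ready={A,B,F} → run A
t=24: ready={B,F} → run B
t=25: ready={B,F} → run B
t=26: ready={B,F} → run B
t=27: ready={B,F} → run B
t=28: ready={B,F} → run B
t=29: ready={B,F} → run B
t=30: ready={B,F} → run B
t=31: ready={F} → run F
t=32: ready={F} → run F
t=33: ready={F} → run F
t=34: ready={F} → run F
t=35: ready={F} → run F
t=36: (idle)
t=37: (idle)
t=38: (idle)
t=39: (idle)
t=40: (idle)
t=41: (idle)

context switches = 6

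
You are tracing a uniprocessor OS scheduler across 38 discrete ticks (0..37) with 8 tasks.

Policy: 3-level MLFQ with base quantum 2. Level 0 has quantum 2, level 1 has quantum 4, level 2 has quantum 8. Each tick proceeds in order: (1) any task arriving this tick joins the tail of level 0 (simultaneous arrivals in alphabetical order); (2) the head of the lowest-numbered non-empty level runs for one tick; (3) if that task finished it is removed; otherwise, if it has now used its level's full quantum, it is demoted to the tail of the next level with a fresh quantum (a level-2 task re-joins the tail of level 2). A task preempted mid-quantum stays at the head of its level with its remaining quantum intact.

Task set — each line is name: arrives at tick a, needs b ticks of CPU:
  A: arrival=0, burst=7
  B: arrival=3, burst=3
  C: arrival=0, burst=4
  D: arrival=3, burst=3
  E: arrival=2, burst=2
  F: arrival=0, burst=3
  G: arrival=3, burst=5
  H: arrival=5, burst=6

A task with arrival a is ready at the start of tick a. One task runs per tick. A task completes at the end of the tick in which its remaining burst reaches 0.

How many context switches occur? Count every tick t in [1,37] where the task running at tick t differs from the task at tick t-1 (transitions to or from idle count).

t=0: L0/L1/L2 = ACF/-/- → run A
t=1: L0/L1/L2 = ACF/-/- → run A
t=2: L0/L1/L2 = CFE/A/- → run C
t=3: L0/L1/L2 = CFEBDG/A/- → run C
t=4: L0/L1/L2 = FEBDG/AC/- → run F
t=5: L0/L1/L2 = FEBDGH/AC/- → run F
t=6: L0/L1/L2 = EBDGH/ACF/- → run E
t=7: L0/L1/L2 = EBDGH/ACF/- → run E
t=8: L0/L1/L2 = BDGH/ACF/- → run B
t=9: L0/L1/L2 = BDGH/ACF/- → run B
t=10: L0/L1/L2 = DGH/ACFB/- → run D
t=11: L0/L1/L2 = DGH/ACFB/- → run D
t=12: L0/L1/L2 = GH/ACFBD/- → run G
t=13: L0/L1/L2 = GH/ACFBD/- → run G
t=14: L0/L1/L2 = H/ACFBDG/- → run H
t=15: L0/L1/L2 = H/ACFBDG/- → run H
t=16: L0/L1/L2 = -/ACFBDGH/- → run A
t=17: L0/L1/L2 = -/ACFBDGH/- → run A
t=18: L0/L1/L2 = -/ACFBDGH/- → run A
t=19: L0/L1/L2 = -/ACFBDGH/- → run A
t=20: L0/L1/L2 = -/CFBDGH/A → run C
t=21: L0/L1/L2 = -/CFBDGH/A → run C
t=22: L0/L1/L2 = -/FBDGH/A → run F
t=23: L0/L1/L2 = -/BDGH/A → run B
t=24: L0/L1/L2 = -/DGH/A → run D
t=25: L0/L1/L2 = -/GH/A → run G
t=26: L0/L1/L2 = -/GH/A → run G
t=27: L0/L1/L2 = -/GH/A → run G
t=28: L0/L1/L2 = -/H/A → run H
t=29: L0/L1/L2 = -/H/A → run H
t=30: L0/L1/L2 = -/H/A → run H
t=31: L0/L1/L2 = -/H/A → run H
t=32: L0/L1/L2 = -/-/A → run A
t=33: (idle)
t=34: (idle)
t=35: (idle)
t=36: (idle)
t=37: (idle)

context switches = 16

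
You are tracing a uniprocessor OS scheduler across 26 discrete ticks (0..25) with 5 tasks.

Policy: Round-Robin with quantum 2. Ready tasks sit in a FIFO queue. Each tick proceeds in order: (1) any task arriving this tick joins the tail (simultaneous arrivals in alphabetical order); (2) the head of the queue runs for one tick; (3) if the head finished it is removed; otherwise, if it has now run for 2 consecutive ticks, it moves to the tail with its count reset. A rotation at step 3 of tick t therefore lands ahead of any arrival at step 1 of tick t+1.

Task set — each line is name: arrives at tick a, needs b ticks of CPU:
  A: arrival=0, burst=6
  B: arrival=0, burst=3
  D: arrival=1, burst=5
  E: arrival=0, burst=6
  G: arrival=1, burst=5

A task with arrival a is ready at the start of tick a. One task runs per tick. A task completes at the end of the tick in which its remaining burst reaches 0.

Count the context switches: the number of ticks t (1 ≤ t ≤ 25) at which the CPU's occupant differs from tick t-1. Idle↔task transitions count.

t=0: queue=[A,B,E] q_used=0 → run A
t=1: queue=[A,B,E,D,G] q_used=1 → run A
t=2: queue=[B,E,D,G,A] q_used=0 → run B
t=3: queue=[B,E,D,G,A] q_used=1 → run B
t=4: queue=[E,D,G,A,B] q_used=0 → run E
t=5: queue=[E,D,G,A,B] q_used=1 → run E
t=6: queue=[D,G,A,B,E] q_used=0 → run D
t=7: queue=[D,G,A,B,E] q_used=1 → run D
t=8: queue=[G,A,B,E,D] q_used=0 → run G
t=9: queue=[G,A,B,E,D] q_used=1 → run G
t=10: queue=[A,B,E,D,G] q_used=0 → run A
t=11: queue=[A,B,E,D,G] q_used=1 → run A
t=12: queue=[B,E,D,G,A] q_used=0 → run B
t=13: queue=[E,D,G,A] q_used=0 → run E
t=14: queue=[E,D,G,A] q_used=1 → run E
t=15: queue=[D,G,A,E] q_used=0 → run D
t=16: queue=[D,G,A,E] q_used=1 → run D
t=17: queue=[G,A,E,D] q_used=0 → run G
t=18: queue=[G,A,E,D] q_used=1 → run G
t=19: queue=[A,E,D,G] q_used=0 → run A
t=20: queue=[A,E,D,G] q_used=1 → run A
t=21: queue=[E,D,G] q_used=0 → run E
t=22: queue=[E,D,G] q_used=1 → run E
t=23: queue=[D,G] q_used=0 → run D
t=24: queue=[G] q_used=0 → run G
t=25: (idle)

context switches = 14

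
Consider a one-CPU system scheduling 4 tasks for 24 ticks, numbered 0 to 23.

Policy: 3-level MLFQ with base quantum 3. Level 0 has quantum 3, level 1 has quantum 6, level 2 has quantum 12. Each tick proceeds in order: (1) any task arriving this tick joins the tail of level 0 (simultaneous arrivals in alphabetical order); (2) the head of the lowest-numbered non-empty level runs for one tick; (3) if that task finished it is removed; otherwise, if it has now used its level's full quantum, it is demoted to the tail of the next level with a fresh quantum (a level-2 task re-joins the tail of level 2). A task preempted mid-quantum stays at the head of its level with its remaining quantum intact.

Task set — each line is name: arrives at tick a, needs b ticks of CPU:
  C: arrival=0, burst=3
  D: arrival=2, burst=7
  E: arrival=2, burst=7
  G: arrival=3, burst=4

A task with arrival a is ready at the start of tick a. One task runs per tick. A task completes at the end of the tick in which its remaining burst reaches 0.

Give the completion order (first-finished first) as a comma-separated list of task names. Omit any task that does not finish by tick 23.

completion order = C, D, E, G

t=0: L0/L1/L2 = C/-/- → run C
t=1: L0/L1/L2 = C/-/- → run C
t=2: L0/L1/L2 = CDE/-/- → run C
t=3: L0/L1/L2 = DEG/-/- → run D
t=4: L0/L1/L2 = DEG/-/- → run D
t=5: L0/L1/L2 = DEG/-/- → run D
t=6: L0/L1/L2 = EG/D/- → run E
t=7: L0/L1/L2 = EG/D/- → run E
t=8: L0/L1/L2 = EG/D/- → run E
t=9: L0/L1/L2 = G/DE/- → run G
t=10: L0/L1/L2 = G/DE/- → run G
t=11: L0/L1/L2 = G/DE/- → run G
t=12: L0/L1/L2 = -/DEG/- → run D
t=13: L0/L1/L2 = -/DEG/- → run D
t=14: L0/L1/L2 = -/DEG/- → run D
t=15: L0/L1/L2 = -/DEG/- → run D
t=16: L0/L1/L2 = -/EG/- → run E
t=17: L0/L1/L2 = -/EG/- → run E
t=18: L0/L1/L2 = -/EG/- → run E
t=19: L0/L1/L2 = -/EG/- → run E
t=20: L0/L1/L2 = -/G/- → run G
t=21: (idle)
t=22: (idle)
t=23: (idle)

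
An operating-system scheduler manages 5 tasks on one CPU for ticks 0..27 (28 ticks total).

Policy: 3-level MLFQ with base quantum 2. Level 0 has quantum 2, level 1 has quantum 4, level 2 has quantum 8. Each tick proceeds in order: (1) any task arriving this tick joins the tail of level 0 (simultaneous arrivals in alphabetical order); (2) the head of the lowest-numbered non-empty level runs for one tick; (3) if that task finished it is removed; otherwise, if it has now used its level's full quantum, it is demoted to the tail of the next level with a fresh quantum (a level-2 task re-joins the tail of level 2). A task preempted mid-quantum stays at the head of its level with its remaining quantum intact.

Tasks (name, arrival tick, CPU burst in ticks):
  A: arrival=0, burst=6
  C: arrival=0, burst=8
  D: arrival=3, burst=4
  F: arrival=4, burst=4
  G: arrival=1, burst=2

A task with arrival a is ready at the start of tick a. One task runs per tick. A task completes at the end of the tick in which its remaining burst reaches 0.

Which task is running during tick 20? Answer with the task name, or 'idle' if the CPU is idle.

t=0: L0/L1/L2 = AC/-/- → run A
t=1: L0/L1/L2 = ACG/-/- → run A
t=2: L0/L1/L2 = CG/A/- → run C
t=3: L0/L1/L2 = CGD/A/- → run C
t=4: L0/L1/L2 = GDF/AC/- → run G
t=5: L0/L1/L2 = GDF/AC/- → run G
t=6: L0/L1/L2 = DF/AC/- → run D
t=7: L0/L1/L2 = DF/AC/- → run D
t=8: L0/L1/L2 = F/ACD/- → run F
t=9: L0/L1/L2 = F/ACD/- → run F
t=10: L0/L1/L2 = -/ACDF/- → run A
t=11: L0/L1/L2 = -/ACDF/- → run A
t=12: L0/L1/L2 = -/ACDF/- → run A
t=13: L0/L1/L2 = -/ACDF/- → run A
t=14: L0/L1/L2 = -/CDF/- → run C
t=15: L0/L1/L2 = -/CDF/- → run C
t=16: L0/L1/L2 = -/CDF/- → run C
t=17: L0/L1/L2 = -/CDF/- → run C
t=18: L0/L1/L2 = -/DF/C → run D
t=19: L0/L1/L2 = -/DF/C → run D
t=20: L0/L1/L2 = -/F/C → run F
t=21: L0/L1/L2 = -/F/C → run F
t=22: L0/L1/L2 = -/-/C → run C
t=23: L0/L1/L2 = -/-/C → run C
t=24: (idle)
t=25: (idle)
t=26: (idle)
t=27: (idle)

running at tick 20 = F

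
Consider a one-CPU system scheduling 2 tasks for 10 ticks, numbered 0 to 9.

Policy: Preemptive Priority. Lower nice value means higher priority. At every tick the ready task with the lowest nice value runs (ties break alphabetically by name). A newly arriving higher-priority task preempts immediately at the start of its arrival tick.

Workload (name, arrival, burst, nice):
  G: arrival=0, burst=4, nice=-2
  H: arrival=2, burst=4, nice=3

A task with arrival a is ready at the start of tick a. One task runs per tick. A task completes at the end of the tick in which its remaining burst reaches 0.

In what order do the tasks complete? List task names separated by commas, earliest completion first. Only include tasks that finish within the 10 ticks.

completion order = G, H

t=0: ready={G} → run G
t=1: ready={G} → run G
t=2: ready={G,H} → run G
t=3: ready={G,H} → run G
t=4: ready={H} → run H
t=5: ready={H} → run H
t=6: ready={H} → run H
t=7: ready={H} → run H
t=8: (idle)
t=9: (idle)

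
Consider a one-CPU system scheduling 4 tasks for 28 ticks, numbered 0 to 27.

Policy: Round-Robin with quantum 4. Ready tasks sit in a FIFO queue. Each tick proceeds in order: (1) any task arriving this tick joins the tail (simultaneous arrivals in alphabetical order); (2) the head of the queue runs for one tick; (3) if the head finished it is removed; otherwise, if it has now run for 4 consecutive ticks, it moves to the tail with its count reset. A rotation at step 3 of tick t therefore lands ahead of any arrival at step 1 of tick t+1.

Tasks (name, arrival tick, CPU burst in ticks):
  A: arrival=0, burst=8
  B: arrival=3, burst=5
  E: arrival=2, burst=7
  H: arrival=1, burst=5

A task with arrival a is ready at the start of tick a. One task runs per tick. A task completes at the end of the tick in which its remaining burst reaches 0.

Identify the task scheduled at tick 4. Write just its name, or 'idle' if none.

t=0: queue=[A] q_used=0 → run A
t=1: queue=[A,H] q_used=1 → run A
t=2: queue=[A,H,E] q_used=2 → run A
t=3: queue=[A,H,E,B] q_used=3 → run A
t=4: queue=[H,E,B,A] q_used=0 → run H
t=5: queue=[H,E,B,A] q_used=1 → run H
t=6: queue=[H,E,B,A] q_used=2 → run H
t=7: queue=[H,E,B,A] q_used=3 → run H
t=8: queue=[E,B,A,H] q_used=0 → run E
t=9: queue=[E,B,A,H] q_used=1 → run E
t=10: queue=[E,B,A,H] q_used=2 → run E
t=11: queue=[E,B,A,H] q_used=3 → run E
t=12: queue=[B,A,H,E] q_used=0 → run B
t=13: queue=[B,A,H,E] q_used=1 → run B
t=14: queue=[B,A,H,E] q_used=2 → run B
t=15: queue=[B,A,H,E] q_used=3 → run B
t=16: queue=[A,H,E,B] q_used=0 → run A
t=17: queue=[A,H,E,B] q_used=1 → run A
t=18: queue=[A,H,E,B] q_used=2 → run A
t=19: queue=[A,H,E,B] q_used=3 → run A
t=20: queue=[H,E,B] q_used=0 → run H
t=21: queue=[E,B] q_used=0 → run E
t=22: queue=[E,B] q_used=1 → run E
t=23: queue=[E,B] q_used=2 → run E
t=24: queue=[B] q_used=0 → run B
t=25: (idle)
t=26: (idle)
t=27: (idle)

running at tick 4 = H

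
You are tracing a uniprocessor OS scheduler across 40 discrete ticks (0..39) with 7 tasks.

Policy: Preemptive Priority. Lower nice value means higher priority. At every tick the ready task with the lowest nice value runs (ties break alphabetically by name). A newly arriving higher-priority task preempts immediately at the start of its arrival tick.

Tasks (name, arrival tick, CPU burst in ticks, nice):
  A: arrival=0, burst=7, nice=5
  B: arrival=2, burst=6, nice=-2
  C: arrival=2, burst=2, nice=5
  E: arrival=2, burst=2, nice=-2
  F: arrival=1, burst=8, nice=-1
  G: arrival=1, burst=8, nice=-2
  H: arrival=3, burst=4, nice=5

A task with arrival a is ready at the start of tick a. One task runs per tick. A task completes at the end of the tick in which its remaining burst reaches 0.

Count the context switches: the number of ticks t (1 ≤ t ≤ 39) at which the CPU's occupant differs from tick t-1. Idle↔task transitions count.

t=0: ready={A} → run A
t=1: ready={A,F,G} → run G
t=2: ready={A,B,C,E,F,G} → run B
t=3: ready={A,B,C,E,F,G,H} → run B
t=4: ready={A,B,C,E,F,G,H} → run B
t=5: ready={A,B,C,E,F,G,H} → run B
t=6: ready={A,B,C,E,F,G,H} → run B
t=7: ready={A,B,C,E,F,G,H} → run B
t=8: ready={A,C,E,F,G,H} → run E
t=9: ready={A,C,E,F,G,H} → run E
t=10: ready={A,C,F,G,H} → run G
t=11: ready={A,C,F,G,H} → run G
t=12: ready={A,C,F,G,H} → run G
t=13: ready={A,C,F,G,H} → run G
t=14: ready={A,C,F,G,H} → run G
t=15: ready={A,C,F,G,H} → run G
t=16: ready={A,C,F,G,H} → run G
t=17: ready={A,C,F,H} → run F
t=18: ready={A,C,F,H} → run F
t=19: ready={A,C,F,H} → run F
t=20: ready={A,C,F,H} → run F
t=21: ready={A,C,F,H} → run F
t=22: ready={A,C,F,H} → run F
t=23: ready={A,C,F,H} → run F
t=24: ready={A,C,F,H} → run F
t=25: ready={A,C,H} → run A
t=26: ready={A,C,H} → run A
t=27: ready={A,C,H} → run A
t=28: ready={A,C,H} → run A
t=29: ready={A,C,H} → run A
t=30: ready={A,C,H} → run A
t=31: ready={C,H} → run C
t=32: ready={C,H} → run C
t=33: ready={H} → run H
t=34: ready={H} → run H
t=35: ready={H} → run H
t=36: ready={H} → run H
t=37: (idle)
t=38: (idle)
t=39: (idle)

context switches = 9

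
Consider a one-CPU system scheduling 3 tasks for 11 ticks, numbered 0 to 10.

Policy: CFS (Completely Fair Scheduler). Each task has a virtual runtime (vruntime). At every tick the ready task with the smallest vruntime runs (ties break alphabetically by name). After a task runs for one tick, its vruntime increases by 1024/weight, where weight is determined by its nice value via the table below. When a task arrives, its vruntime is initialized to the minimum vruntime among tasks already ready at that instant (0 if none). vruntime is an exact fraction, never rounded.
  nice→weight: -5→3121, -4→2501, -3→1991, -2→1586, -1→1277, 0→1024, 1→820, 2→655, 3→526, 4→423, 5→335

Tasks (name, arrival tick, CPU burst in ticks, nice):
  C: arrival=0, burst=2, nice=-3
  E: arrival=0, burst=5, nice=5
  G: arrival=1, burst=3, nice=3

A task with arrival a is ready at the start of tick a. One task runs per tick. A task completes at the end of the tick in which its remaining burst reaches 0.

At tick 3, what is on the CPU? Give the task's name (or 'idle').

running at tick 3 = C

t=0: vr[C=0 E=0] → run C
t=1: vr[C=1024/1991 E=0 G=0] → run E
t=2: vr[C=1024/1991 E=1024/335 G=0] → run G
t=3: vr[C=1024/1991 E=1024/335 G=512/263] → run C
t=4: vr[E=1024/335 G=512/263] → run G
t=5: vr[E=1024/335 G=1024/263] → run E
t=6: vr[E=2048/335 G=1024/263] → run G
t=7: vr[E=2048/335] → run E
t=8: vr[E=3072/335] → run E
t=9: vr[E=4096/335] → run E
t=10: (idle)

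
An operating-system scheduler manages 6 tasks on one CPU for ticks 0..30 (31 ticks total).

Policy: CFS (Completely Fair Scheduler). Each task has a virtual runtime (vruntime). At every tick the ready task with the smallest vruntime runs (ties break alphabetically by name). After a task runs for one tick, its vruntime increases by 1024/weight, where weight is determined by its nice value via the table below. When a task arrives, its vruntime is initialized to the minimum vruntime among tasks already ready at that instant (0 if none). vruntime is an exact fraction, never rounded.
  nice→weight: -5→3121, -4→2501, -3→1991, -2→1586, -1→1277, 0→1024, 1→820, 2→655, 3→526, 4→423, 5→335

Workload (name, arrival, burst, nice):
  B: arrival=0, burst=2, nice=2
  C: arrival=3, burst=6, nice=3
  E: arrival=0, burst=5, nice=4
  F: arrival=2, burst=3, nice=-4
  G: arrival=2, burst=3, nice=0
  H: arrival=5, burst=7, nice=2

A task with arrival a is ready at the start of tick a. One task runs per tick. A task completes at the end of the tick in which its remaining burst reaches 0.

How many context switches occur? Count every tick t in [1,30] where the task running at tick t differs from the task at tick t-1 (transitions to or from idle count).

t=0: vr[B=0 E=0] → run B
t=1: vr[B=1024/655 E=0] → run E
t=2: vr[B=1024/655 E=1024/423 F=1024/655 G=1024/655] → run B
t=3: vr[C=1024/655 E=1024/423 F=1024/655 G=1024/655] → run C
t=4: vr[C=604672/172265 E=1024/423 F=1024/655 G=1024/655] → run F
t=5: vr[C=604672/172265 E=1024/423 F=3231744/1638155 G=1024/655 H=1024/655] → run G
t=6: vr[C=604672/172265 E=1024/423 F=3231744/1638155 G=1679/655 H=1024/655] → run H
t=7: vr[C=604672/172265 E=1024/423 F=3231744/1638155 G=1679/655 H=2048/655] → run F
t=8: vr[C=604672/172265 E=1024/423 F=3902464/1638155 G=1679/655 H=2048/655] → run F
t=9: vr[C=604672/172265 E=1024/423 G=1679/655 H=2048/655] → run E
t=10: vr[C=604672/172265 E=2048/423 G=1679/655 H=2048/655] → run G
t=11: vr[C=604672/172265 E=2048/423 G=2334/655 H=2048/655] → run H
t=12: vr[C=604672/172265 E=2048/423 G=2334/655 H=3072/655] → run C
t=13: vr[C=940032/172265 E=2048/423 G=2334/655 H=3072/655] → run G
t=14: vr[C=940032/172265 E=2048/423 H=3072/655] → run H
t=15: vr[C=940032/172265 E=2048/423 H=4096/655] → run E
t=16: vr[C=940032/172265 E=1024/141 H=4096/655] → run C
t=17: vr[C=1275392/172265 E=1024/141 H=4096/655] → run H
t=18: vr[C=1275392/172265 E=1024/141 H=1024/131] → run E
t=19: vr[C=1275392/172265 E=4096/423 H=1024/131] → run C
t=20: vr[C=1610752/172265 E=4096/423 H=1024/131] → run H
t=21: vr[C=1610752/172265 E=4096/423 H=6144/655] → run C
t=22: vr[C=1946112/172265 E=4096/423 H=6144/655] → run H
t=23: vr[C=1946112/172265 E=4096/423 H=7168/655] → run E
t=24: vr[C=1946112/172265 H=7168/655] → run H
t=25: vr[C=1946112/172265] → run C
t=26: (idle)
t=27: (idle)
t=28: (idle)
t=29: (idle)
t=30: (idle)

context switches = 25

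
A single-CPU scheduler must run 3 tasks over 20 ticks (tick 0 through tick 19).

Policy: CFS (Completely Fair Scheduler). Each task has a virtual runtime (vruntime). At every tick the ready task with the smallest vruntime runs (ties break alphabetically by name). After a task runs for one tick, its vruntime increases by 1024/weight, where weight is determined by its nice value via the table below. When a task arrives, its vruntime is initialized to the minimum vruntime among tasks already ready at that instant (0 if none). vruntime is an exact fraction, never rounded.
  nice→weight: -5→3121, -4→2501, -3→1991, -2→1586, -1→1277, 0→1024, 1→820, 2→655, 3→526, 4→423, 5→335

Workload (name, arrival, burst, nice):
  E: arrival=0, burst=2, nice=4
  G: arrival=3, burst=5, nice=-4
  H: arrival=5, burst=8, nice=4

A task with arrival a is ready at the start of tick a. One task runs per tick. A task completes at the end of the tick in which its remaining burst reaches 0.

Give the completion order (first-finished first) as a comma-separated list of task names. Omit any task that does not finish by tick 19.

t=0: vr[E=0] → run E
t=1: vr[E=1024/423] → run E
t=2: (idle)
t=3: vr[G=0] → run G
t=4: vr[G=1024/2501] → run G
t=5: vr[G=2048/2501 H=2048/2501] → run G
t=6: vr[G=3072/2501 H=2048/2501] → run H
t=7: vr[G=3072/2501 H=3427328/1057923] → run G
t=8: vr[G=4096/2501 H=3427328/1057923] → run G
t=9: vr[H=3427328/1057923] → run H
t=10: vr[H=5988352/1057923] → run H
t=11: vr[H=2849792/352641] → run H
t=12: vr[H=11110400/1057923] → run H
t=13: vr[H=13671424/1057923] → run H
t=14: vr[H=5410816/352641] → run H
t=15: vr[H=18793472/1057923] → run H
t=16: (idle)
t=17: (idle)
t=18: (idle)
t=19: (idle)

completion order = E, G, H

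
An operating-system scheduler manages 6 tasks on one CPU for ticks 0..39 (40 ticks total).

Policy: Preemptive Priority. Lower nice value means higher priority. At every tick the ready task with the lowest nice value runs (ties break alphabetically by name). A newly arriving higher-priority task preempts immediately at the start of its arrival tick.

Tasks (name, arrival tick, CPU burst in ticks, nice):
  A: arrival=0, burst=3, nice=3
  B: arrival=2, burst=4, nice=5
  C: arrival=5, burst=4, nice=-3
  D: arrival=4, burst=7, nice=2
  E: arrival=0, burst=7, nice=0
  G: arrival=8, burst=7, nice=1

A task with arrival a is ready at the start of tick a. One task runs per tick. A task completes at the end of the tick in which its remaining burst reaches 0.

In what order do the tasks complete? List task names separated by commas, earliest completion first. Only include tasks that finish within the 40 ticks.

t=0: ready={A,E} → run E
t=1: ready={A,E} → run E
t=2: ready={A,B,E} → run E
t=3: ready={A,B,E} → run E
t=4: ready={A,B,D,E} → run E
t=5: ready={A,B,C,D,E} → run C
t=6: ready={A,B,C,D,E} → run C
t=7: ready={A,B,C,D,E} → run C
t=8: ready={A,B,C,D,E,G} → run C
t=9: ready={A,B,D,E,G} → run E
t=10: ready={A,B,D,E,G} → run E
t=11: ready={A,B,D,G} → run G
t=12: ready={A,B,D,G} → run G
t=13: ready={A,B,D,G} → run G
t=14: ready={A,B,D,G} → run G
t=15: ready={A,B,D,G} → run G
t=16: ready={A,B,D,G} → run G
t=17: ready={A,B,D,G} → run G
t=18: ready={A,B,D} → run D
t=19: ready={A,B,D} → run D
t=20: ready={A,B,D} → run D
t=21: ready={A,B,D} → run D
t=22: ready={A,B,D} → run D
t=23: ready={A,B,D} → run D
t=24: ready={A,B,D} → run D
t=25: ready={A,B} → run A
t=26: ready={A,B} → run A
t=27: ready={A,B} → run A
t=28: ready={B} → run B
t=29: ready={B} → run B
t=30: ready={B} → run B
t=31: ready={B} → run B
t=32: (idle)
t=33: (idle)
t=34: (idle)
t=35: (idle)
t=36: (idle)
t=37: (idle)
t=38: (idle)
t=39: (idle)

completion order = C, E, G, D, A, B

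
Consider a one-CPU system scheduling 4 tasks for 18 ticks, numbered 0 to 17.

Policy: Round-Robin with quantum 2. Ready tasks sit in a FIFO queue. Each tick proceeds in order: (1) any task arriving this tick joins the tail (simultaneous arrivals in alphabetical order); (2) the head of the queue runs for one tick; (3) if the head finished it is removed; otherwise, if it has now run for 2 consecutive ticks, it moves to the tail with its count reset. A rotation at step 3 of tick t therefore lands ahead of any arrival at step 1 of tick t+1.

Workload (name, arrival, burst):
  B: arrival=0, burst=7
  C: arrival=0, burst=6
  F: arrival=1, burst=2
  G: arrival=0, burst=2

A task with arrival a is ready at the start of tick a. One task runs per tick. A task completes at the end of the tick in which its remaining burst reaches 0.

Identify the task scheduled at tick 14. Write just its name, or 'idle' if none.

t=0: queue=[B,C,G] q_used=0 → run B
t=1: queue=[B,C,G,F] q_used=1 → run B
t=2: queue=[C,G,F,B] q_used=0 → run C
t=3: queue=[C,G,F,B] q_used=1 → run C
t=4: queue=[G,F,B,C] q_used=0 → run G
t=5: queue=[G,F,B,C] q_used=1 → run G
t=6: queue=[F,B,C] q_used=0 → run F
t=7: queue=[F,B,C] q_used=1 → run F
t=8: queue=[B,C] q_used=0 → run B
t=9: queue=[B,C] q_used=1 → run B
t=10: queue=[C,B] q_used=0 → run C
t=11: queue=[C,B] q_used=1 → run C
t=12: queue=[B,C] q_used=0 → run B
t=13: queue=[B,C] q_used=1 → run B
t=14: queue=[C,B] q_used=0 → run C
t=15: queue=[C,B] q_used=1 → run C
t=16: queue=[B] q_used=0 → run B
t=17: (idle)

running at tick 14 = C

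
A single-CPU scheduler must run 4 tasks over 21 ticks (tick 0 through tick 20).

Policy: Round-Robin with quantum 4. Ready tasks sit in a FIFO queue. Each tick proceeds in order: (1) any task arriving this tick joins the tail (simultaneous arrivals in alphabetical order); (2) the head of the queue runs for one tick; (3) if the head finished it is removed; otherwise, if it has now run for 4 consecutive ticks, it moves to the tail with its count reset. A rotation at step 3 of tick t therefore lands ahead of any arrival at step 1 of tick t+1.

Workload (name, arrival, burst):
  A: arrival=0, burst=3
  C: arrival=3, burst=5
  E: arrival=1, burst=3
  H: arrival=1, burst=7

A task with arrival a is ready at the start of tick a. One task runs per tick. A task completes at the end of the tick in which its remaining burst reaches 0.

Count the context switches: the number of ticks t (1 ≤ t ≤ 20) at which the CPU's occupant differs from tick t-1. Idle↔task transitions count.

context switches = 6

t=0: queue=[A] q_used=0 → run A
t=1: queue=[A,E,H] q_used=1 → run A
t=2: queue=[A,E,H] q_used=2 → run A
t=3: queue=[E,H,C] q_used=0 → run E
t=4: queue=[E,H,C] q_used=1 → run E
t=5: queue=[E,H,C] q_used=2 → run E
t=6: queue=[H,C] q_used=0 → run H
t=7: queue=[H,C] q_used=1 → run H
t=8: queue=[H,C] q_used=2 → run H
t=9: queue=[H,C] q_used=3 → run H
t=10: queue=[C,H] q_used=0 → run C
t=11: queue=[C,H] q_used=1 → run C
t=12: queue=[C,H] q_used=2 → run C
t=13: queue=[C,H] q_used=3 → run C
t=14: queue=[H,C] q_used=0 → run H
t=15: queue=[H,C] q_used=1 → run H
t=16: queue=[H,C] q_used=2 → run H
t=17: queue=[C] q_used=0 → run C
t=18: (idle)
t=19: (idle)
t=20: (idle)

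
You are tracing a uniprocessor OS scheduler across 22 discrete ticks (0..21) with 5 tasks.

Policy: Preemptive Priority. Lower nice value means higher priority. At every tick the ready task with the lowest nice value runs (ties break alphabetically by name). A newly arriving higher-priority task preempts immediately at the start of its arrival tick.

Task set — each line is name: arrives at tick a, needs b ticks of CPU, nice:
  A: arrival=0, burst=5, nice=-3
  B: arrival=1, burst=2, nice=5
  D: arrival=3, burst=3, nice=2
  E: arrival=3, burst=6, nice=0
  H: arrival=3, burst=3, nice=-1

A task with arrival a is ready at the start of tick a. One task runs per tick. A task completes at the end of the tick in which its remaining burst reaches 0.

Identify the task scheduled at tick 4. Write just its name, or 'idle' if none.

t=0: ready={A} → run A
t=1: ready={A,B} → run A
t=2: ready={A,B} → run A
t=3: ready={A,B,D,E,H} → run A
t=4: ready={A,B,D,E,H} → run A
t=5: ready={B,D,E,H} → run H
t=6: ready={B,D,E,H} → run H
t=7: ready={B,D,E,H} → run H
t=8: ready={B,D,E} → run E
t=9: ready={B,D,E} → run E
t=10: ready={B,D,E} → run E
t=11: ready={B,D,E} → run E
t=12: ready={B,D,E} → run E
t=13: ready={B,D,E} → run E
t=14: ready={B,D} → run D
t=15: ready={B,D} → run D
t=16: ready={B,D} → run D
t=17: ready={B} → run B
t=18: ready={B} → run B
t=19: (idle)
t=20: (idle)
t=21: (idle)

running at tick 4 = A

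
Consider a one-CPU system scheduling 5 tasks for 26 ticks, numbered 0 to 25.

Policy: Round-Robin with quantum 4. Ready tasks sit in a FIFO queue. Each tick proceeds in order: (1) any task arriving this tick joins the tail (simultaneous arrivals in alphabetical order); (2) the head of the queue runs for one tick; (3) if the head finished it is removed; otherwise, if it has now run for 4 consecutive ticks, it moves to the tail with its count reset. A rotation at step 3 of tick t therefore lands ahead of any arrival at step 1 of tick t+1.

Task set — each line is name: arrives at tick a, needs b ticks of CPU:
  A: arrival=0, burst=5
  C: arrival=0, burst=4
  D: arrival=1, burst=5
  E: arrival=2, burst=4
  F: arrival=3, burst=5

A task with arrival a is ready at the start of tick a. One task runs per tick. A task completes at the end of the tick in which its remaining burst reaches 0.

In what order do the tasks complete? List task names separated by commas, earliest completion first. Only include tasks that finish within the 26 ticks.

t=0: queue=[A,C] q_used=0 → run A
t=1: queue=[A,C,D] q_used=1 → run A
t=2: queue=[A,C,D,E] q_used=2 → run A
t=3: queue=[A,C,D,E,F] q_used=3 → run A
t=4: queue=[C,D,E,F,A] q_used=0 → run C
t=5: queue=[C,D,E,F,A] q_used=1 → run C
t=6: queue=[C,D,E,F,A] q_used=2 → run C
t=7: queue=[C,D,E,F,A] q_used=3 → run C
t=8: queue=[D,E,F,A] q_used=0 → run D
t=9: queue=[D,E,F,A] q_used=1 → run D
t=10: queue=[D,E,F,A] q_used=2 → run D
t=11: queue=[D,E,F,A] q_used=3 → run D
t=12: queue=[E,F,A,D] q_used=0 → run E
t=13: queue=[E,F,A,D] q_used=1 → run E
t=14: queue=[E,F,A,D] q_used=2 → run E
t=15: queue=[E,F,A,D] q_used=3 → run E
t=16: queue=[F,A,D] q_used=0 → run F
t=17: queue=[F,A,D] q_used=1 → run F
t=18: queue=[F,A,D] q_used=2 → run F
t=19: queue=[F,A,D] q_used=3 → run F
t=20: queue=[A,D,F] q_used=0 → run A
t=21: queue=[D,F] q_used=0 → run D
t=22: queue=[F] q_used=0 → run F
t=23: (idle)
t=24: (idle)
t=25: (idle)

completion order = C, E, A, D, F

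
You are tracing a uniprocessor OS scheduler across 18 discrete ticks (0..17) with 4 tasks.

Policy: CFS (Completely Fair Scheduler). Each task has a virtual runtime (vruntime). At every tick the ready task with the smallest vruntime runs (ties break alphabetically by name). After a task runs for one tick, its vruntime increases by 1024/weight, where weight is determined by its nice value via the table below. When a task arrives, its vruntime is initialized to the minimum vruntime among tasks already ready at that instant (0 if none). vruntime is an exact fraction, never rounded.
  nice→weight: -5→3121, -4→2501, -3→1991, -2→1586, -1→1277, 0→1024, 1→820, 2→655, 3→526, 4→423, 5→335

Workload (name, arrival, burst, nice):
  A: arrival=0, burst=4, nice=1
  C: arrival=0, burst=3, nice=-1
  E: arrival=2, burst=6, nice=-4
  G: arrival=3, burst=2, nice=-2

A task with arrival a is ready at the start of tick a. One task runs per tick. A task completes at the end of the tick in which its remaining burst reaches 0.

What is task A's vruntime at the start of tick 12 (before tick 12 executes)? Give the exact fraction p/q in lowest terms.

t=0: vr[A=0 C=0] → run A
t=1: vr[A=256/205 C=0] → run C
t=2: vr[A=256/205 C=1024/1277 E=1024/1277] → run C
t=3: vr[A=256/205 C=2048/1277 E=1024/1277 G=1024/1277] → run E
t=4: vr[A=256/205 C=2048/1277 E=3868672/3193777 G=1024/1277] → run G
t=5: vr[A=256/205 C=2048/1277 E=3868672/3193777 G=1465856/1012661] → run E
t=6: vr[A=256/205 C=2048/1277 E=5176320/3193777 G=1465856/1012661] → run A
t=7: vr[A=512/205 C=2048/1277 E=5176320/3193777 G=1465856/1012661] → run G
t=8: vr[A=512/205 C=2048/1277 E=5176320/3193777] → run C
t=9: vr[A=512/205 E=5176320/3193777] → run E
t=10: vr[A=512/205 E=6483968/3193777] → run E
t=11: vr[A=512/205 E=7791616/3193777] → run E
t=12: vr[A=512/205 E=9099264/3193777] → run A
t=13: vr[A=768/205 E=9099264/3193777] → run E
t=14: vr[A=768/205] → run A
t=15: (idle)
t=16: (idle)
t=17: (idle)

vruntime(A, start of tick 12) = 512/205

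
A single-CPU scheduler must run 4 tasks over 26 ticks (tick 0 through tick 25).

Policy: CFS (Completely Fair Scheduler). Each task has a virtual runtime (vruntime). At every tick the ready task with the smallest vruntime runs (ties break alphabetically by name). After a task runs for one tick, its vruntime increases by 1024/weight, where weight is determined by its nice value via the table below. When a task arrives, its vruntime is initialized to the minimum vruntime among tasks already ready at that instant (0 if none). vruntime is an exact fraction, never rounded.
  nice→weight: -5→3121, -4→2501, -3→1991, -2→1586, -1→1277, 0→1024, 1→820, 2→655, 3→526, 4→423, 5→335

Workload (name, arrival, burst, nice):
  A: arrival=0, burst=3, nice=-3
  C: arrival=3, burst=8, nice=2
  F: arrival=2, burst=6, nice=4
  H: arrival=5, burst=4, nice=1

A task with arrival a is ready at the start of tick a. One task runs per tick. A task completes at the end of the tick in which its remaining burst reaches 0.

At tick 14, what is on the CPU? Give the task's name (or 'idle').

t=0: vr[A=0] → run A
t=1: vr[A=1024/1991] → run A
t=2: vr[A=2048/1991 F=2048/1991] → run A
t=3: vr[C=2048/1991 F=2048/1991] → run C
t=4: vr[C=3380224/1304105 F=2048/1991] → run F
t=5: vr[C=3380224/1304105 F=2905088/842193 H=3380224/1304105] → run C
t=6: vr[C=5419008/1304105 F=2905088/842193 H=3380224/1304105] → run H
t=7: vr[C=5419008/1304105 F=2905088/842193 H=41071872/10693661] → run F
t=8: vr[C=5419008/1304105 F=4943872/842193 H=41071872/10693661] → run H
t=9: vr[C=5419008/1304105 F=4943872/842193 H=272129536/53468305] → run C
t=10: vr[C=7457792/1304105 F=4943872/842193 H=272129536/53468305] → run H
t=11: vr[C=7457792/1304105 F=4943872/842193 H=338899712/53468305] → run C
t=12: vr[C=9496576/1304105 F=4943872/842193 H=338899712/53468305] → run F
t=13: vr[C=9496576/1304105 F=2327552/280731 H=338899712/53468305] → run H
t=14: vr[C=9496576/1304105 F=2327552/280731] → run C
t=15: vr[C=2307072/260821 F=2327552/280731] → run F
t=16: vr[C=2307072/260821 F=9021440/842193] → run C
t=17: vr[C=13574144/1304105 F=9021440/842193] → run C
t=18: vr[C=15612928/1304105 F=9021440/842193] → run F
t=19: vr[C=15612928/1304105 F=11060224/842193] → run C
t=20: vr[F=11060224/842193] → run F
t=21: (idle)
t=22: (idle)
t=23: (idle)
t=24: (idle)
t=25: (idle)

running at tick 14 = C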